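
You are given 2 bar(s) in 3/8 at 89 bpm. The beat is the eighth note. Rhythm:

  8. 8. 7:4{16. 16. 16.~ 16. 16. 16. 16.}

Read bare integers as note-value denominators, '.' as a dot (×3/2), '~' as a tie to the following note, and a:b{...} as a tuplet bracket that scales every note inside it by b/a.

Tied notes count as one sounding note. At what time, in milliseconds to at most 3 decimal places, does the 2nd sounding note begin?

1. 0.0ms @ 0 + 1011.236ms (3/2)
2. 1011.236ms @ 3/2 + 1011.236ms (3/2)
3. 2022.472ms @ 3 + 288.925ms (3/7)
4. 2311.396ms @ 24/7 + 288.925ms (3/7)
5. 2600.321ms @ 27/7 + 577.849ms (6/7)
6. 3178.17ms @ 33/7 + 288.925ms (3/7)
7. 3467.095ms @ 36/7 + 288.925ms (3/7)
8. 3756.019ms @ 39/7 + 288.925ms (3/7)

note 2 onset = 3/2b = 1011.236ms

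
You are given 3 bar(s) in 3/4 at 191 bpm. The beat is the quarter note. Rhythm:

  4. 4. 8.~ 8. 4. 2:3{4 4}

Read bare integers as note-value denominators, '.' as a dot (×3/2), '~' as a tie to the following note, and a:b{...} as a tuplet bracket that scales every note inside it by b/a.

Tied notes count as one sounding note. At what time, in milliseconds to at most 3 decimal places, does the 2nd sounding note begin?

1. 0.0ms @ 0 + 471.204ms (3/2)
2. 471.204ms @ 3/2 + 471.204ms (3/2)
3. 942.408ms @ 3 + 471.204ms (3/2)
4. 1413.613ms @ 9/2 + 471.204ms (3/2)
5. 1884.817ms @ 6 + 471.204ms (3/2)
6. 2356.021ms @ 15/2 + 471.204ms (3/2)

note 2 onset = 3/2b = 471.204ms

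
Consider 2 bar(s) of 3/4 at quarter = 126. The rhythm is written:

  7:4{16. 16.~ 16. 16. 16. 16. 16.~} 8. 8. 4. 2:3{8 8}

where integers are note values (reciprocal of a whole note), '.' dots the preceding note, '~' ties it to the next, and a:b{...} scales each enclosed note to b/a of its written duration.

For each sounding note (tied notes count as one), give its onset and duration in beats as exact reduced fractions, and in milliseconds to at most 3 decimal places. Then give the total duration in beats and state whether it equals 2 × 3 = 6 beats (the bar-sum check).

1) 0.0ms=0b +102.041ms=3/14b
2) 102.041ms=3/14b +204.082ms=3/7b
3) 306.122ms=9/14b +102.041ms=3/14b
4) 408.163ms=6/7b +102.041ms=3/14b
5) 510.204ms=15/14b +102.041ms=3/14b
6) 612.245ms=9/7b +459.184ms=27/28b
7) 1071.429ms=9/4b +357.143ms=3/4b
8) 1428.571ms=3b +714.286ms=3/2b
9) 2142.857ms=9/2b +357.143ms=3/4b
10) 2500.0ms=21/4b +357.143ms=3/4b
Σ=6b of 6 (126bpm 3/4) — PASS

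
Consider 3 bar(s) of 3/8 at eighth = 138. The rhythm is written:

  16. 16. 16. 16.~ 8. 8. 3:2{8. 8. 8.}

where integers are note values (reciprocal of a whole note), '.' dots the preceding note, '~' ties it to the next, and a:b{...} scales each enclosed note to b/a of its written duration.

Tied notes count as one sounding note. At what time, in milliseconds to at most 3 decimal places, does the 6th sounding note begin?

1. 0.0ms @ 0 + 326.087ms (3/4)
2. 326.087ms @ 3/4 + 326.087ms (3/4)
3. 652.174ms @ 3/2 + 326.087ms (3/4)
4. 978.261ms @ 9/4 + 978.261ms (9/4)
5. 1956.522ms @ 9/2 + 652.174ms (3/2)
6. 2608.696ms @ 6 + 434.783ms (1)
7. 3043.478ms @ 7 + 434.783ms (1)
8. 3478.261ms @ 8 + 434.783ms (1)

note 6 onset = 6b = 2608.696ms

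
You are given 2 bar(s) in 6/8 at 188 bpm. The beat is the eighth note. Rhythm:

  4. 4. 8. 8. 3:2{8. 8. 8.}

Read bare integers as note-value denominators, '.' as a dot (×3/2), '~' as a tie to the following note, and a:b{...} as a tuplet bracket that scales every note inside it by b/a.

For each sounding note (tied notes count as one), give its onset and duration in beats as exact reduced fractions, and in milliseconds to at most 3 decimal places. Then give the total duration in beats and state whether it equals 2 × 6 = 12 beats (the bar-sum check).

1) 0.0ms=0b +957.447ms=3b
2) 957.447ms=3b +957.447ms=3b
3) 1914.894ms=6b +478.723ms=3/2b
4) 2393.617ms=15/2b +478.723ms=3/2b
5) 2872.34ms=9b +319.149ms=1b
6) 3191.489ms=10b +319.149ms=1b
7) 3510.638ms=11b +319.149ms=1b
Σ=12b of 12 (188bpm 6/8) — PASS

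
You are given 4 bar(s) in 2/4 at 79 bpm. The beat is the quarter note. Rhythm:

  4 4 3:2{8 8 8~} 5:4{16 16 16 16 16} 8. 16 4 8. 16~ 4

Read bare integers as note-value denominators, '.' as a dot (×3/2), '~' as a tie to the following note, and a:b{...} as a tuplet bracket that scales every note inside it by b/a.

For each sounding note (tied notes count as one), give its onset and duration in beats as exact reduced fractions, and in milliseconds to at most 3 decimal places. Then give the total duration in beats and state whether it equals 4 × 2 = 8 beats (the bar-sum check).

1) 0.0ms=0b +759.494ms=1b
2) 759.494ms=1b +759.494ms=1b
3) 1518.987ms=2b +253.165ms=1/3b
4) 1772.152ms=7/3b +253.165ms=1/3b
5) 2025.316ms=8/3b +405.063ms=8/15b
6) 2430.38ms=16/5b +151.899ms=1/5b
7) 2582.278ms=17/5b +151.899ms=1/5b
8) 2734.177ms=18/5b +151.899ms=1/5b
9) 2886.076ms=19/5b +151.899ms=1/5b
10) 3037.975ms=4b +569.62ms=3/4b
11) 3607.595ms=19/4b +189.873ms=1/4b
12) 3797.468ms=5b +759.494ms=1b
13) 4556.962ms=6b +569.62ms=3/4b
14) 5126.582ms=27/4b +949.367ms=5/4b
Σ=8b of 8 (79bpm 2/4) — PASS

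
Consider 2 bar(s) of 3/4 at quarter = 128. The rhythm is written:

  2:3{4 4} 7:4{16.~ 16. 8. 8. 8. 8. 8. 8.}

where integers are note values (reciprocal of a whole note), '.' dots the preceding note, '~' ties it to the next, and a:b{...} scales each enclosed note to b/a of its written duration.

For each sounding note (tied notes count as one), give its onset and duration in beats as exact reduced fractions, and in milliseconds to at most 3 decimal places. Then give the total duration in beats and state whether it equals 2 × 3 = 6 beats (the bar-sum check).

1) 0.0ms=0b +703.125ms=3/2b
2) 703.125ms=3/2b +703.125ms=3/2b
3) 1406.25ms=3b +200.893ms=3/7b
4) 1607.143ms=24/7b +200.893ms=3/7b
5) 1808.036ms=27/7b +200.893ms=3/7b
6) 2008.929ms=30/7b +200.893ms=3/7b
7) 2209.821ms=33/7b +200.893ms=3/7b
8) 2410.714ms=36/7b +200.893ms=3/7b
9) 2611.607ms=39/7b +200.893ms=3/7b
Σ=6b of 6 (128bpm 3/4) — PASS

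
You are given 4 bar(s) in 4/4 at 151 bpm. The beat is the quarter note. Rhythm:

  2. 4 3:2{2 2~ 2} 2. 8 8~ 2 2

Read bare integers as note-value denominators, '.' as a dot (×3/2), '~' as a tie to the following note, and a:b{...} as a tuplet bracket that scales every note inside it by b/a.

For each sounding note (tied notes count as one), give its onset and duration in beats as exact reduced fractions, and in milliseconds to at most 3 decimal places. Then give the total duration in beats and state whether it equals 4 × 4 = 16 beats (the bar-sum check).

1) 0.0ms=0b +1192.053ms=3b
2) 1192.053ms=3b +397.351ms=1b
3) 1589.404ms=4b +529.801ms=4/3b
4) 2119.205ms=16/3b +1059.603ms=8/3b
5) 3178.808ms=8b +1192.053ms=3b
6) 4370.861ms=11b +198.675ms=1/2b
7) 4569.536ms=23/2b +993.377ms=5/2b
8) 5562.914ms=14b +794.702ms=2b
Σ=16b of 16 (151bpm 4/4) — PASS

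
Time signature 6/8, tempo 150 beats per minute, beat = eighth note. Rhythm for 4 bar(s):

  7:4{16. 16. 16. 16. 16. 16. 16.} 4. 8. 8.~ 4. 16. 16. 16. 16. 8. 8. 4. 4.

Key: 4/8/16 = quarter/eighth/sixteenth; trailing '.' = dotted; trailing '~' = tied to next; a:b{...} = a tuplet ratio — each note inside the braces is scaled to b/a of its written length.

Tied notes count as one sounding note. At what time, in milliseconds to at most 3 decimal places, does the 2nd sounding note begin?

1. 0.0ms @ 0 + 171.429ms (3/7)
2. 171.429ms @ 3/7 + 171.429ms (3/7)
3. 342.857ms @ 6/7 + 171.429ms (3/7)
4. 514.286ms @ 9/7 + 171.429ms (3/7)
5. 685.714ms @ 12/7 + 171.429ms (3/7)
6. 857.143ms @ 15/7 + 171.429ms (3/7)
7. 1028.571ms @ 18/7 + 171.429ms (3/7)
8. 1200.0ms @ 3 + 1200.0ms (3)
9. 2400.0ms @ 6 + 600.0ms (3/2)
10. 3000.0ms @ 15/2 + 1800.0ms (9/2)
11. 4800.0ms @ 12 + 300.0ms (3/4)
12. 5100.0ms @ 51/4 + 300.0ms (3/4)
13. 5400.0ms @ 27/2 + 300.0ms (3/4)
14. 5700.0ms @ 57/4 + 300.0ms (3/4)
15. 6000.0ms @ 15 + 600.0ms (3/2)
16. 6600.0ms @ 33/2 + 600.0ms (3/2)
17. 7200.0ms @ 18 + 1200.0ms (3)
18. 8400.0ms @ 21 + 1200.0ms (3)

note 2 onset = 3/7b = 171.429ms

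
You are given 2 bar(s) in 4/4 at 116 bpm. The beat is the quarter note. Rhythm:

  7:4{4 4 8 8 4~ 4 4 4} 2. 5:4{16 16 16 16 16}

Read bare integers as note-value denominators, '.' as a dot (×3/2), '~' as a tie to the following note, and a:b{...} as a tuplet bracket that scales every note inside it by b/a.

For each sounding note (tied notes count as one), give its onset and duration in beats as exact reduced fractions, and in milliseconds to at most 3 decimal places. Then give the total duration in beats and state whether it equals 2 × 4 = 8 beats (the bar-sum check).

1) 0.0ms=0b +295.567ms=4/7b
2) 295.567ms=4/7b +295.567ms=4/7b
3) 591.133ms=8/7b +147.783ms=2/7b
4) 738.916ms=10/7b +147.783ms=2/7b
5) 886.7ms=12/7b +591.133ms=8/7b
6) 1477.833ms=20/7b +295.567ms=4/7b
7) 1773.399ms=24/7b +295.567ms=4/7b
8) 2068.966ms=4b +1551.724ms=3b
9) 3620.69ms=7b +103.448ms=1/5b
10) 3724.138ms=36/5b +103.448ms=1/5b
11) 3827.586ms=37/5b +103.448ms=1/5b
12) 3931.034ms=38/5b +103.448ms=1/5b
13) 4034.483ms=39/5b +103.448ms=1/5b
Σ=8b of 8 (116bpm 4/4) — PASS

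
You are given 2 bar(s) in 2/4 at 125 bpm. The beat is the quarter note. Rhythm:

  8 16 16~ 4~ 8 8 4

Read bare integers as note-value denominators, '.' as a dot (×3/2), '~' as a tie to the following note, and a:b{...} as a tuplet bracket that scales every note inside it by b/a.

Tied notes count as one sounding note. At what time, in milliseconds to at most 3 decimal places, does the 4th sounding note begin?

1. 0.0ms @ 0 + 240.0ms (1/2)
2. 240.0ms @ 1/2 + 120.0ms (1/4)
3. 360.0ms @ 3/4 + 840.0ms (7/4)
4. 1200.0ms @ 5/2 + 240.0ms (1/2)
5. 1440.0ms @ 3 + 480.0ms (1)

note 4 onset = 5/2b = 1200.0ms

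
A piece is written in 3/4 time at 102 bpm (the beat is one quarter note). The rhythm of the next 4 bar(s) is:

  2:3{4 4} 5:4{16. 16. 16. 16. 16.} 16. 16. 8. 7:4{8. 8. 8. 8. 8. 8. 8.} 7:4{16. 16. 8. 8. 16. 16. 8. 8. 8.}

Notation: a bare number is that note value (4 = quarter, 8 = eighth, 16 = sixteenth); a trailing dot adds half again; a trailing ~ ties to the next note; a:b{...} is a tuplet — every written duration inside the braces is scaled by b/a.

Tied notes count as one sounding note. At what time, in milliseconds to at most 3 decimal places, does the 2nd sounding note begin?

note 2 onset = 3/2b = 882.353ms

1. 0.0ms @ 0 + 882.353ms (3/2)
2. 882.353ms @ 3/2 + 882.353ms (3/2)
3. 1764.706ms @ 3 + 176.471ms (3/10)
4. 1941.176ms @ 33/10 + 176.471ms (3/10)
5. 2117.647ms @ 18/5 + 176.471ms (3/10)
6. 2294.118ms @ 39/10 + 176.471ms (3/10)
7. 2470.588ms @ 21/5 + 176.471ms (3/10)
8. 2647.059ms @ 9/2 + 220.588ms (3/8)
9. 2867.647ms @ 39/8 + 220.588ms (3/8)
10. 3088.235ms @ 21/4 + 441.176ms (3/4)
11. 3529.412ms @ 6 + 252.101ms (3/7)
12. 3781.513ms @ 45/7 + 252.101ms (3/7)
13. 4033.613ms @ 48/7 + 252.101ms (3/7)
14. 4285.714ms @ 51/7 + 252.101ms (3/7)
15. 4537.815ms @ 54/7 + 252.101ms (3/7)
16. 4789.916ms @ 57/7 + 252.101ms (3/7)
17. 5042.017ms @ 60/7 + 252.101ms (3/7)
18. 5294.118ms @ 9 + 126.05ms (3/14)
19. 5420.168ms @ 129/14 + 126.05ms (3/14)
20. 5546.218ms @ 66/7 + 252.101ms (3/7)
21. 5798.319ms @ 69/7 + 252.101ms (3/7)
22. 6050.42ms @ 72/7 + 126.05ms (3/14)
23. 6176.471ms @ 21/2 + 126.05ms (3/14)
24. 6302.521ms @ 75/7 + 252.101ms (3/7)
25. 6554.622ms @ 78/7 + 252.101ms (3/7)
26. 6806.723ms @ 81/7 + 252.101ms (3/7)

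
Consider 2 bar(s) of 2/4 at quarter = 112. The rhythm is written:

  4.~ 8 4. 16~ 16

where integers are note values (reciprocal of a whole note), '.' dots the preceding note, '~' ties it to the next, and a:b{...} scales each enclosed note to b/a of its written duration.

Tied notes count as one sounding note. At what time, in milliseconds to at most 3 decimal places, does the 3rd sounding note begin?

1. 0.0ms @ 0 + 1071.429ms (2)
2. 1071.429ms @ 2 + 803.571ms (3/2)
3. 1875.0ms @ 7/2 + 267.857ms (1/2)

note 3 onset = 7/2b = 1875.0ms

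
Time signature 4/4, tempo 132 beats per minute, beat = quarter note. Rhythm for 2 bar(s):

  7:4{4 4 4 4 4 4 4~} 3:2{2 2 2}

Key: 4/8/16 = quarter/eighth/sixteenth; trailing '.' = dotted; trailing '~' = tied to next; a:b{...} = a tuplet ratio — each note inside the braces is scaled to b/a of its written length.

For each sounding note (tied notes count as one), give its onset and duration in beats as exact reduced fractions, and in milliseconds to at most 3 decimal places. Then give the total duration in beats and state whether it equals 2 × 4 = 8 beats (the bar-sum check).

1) 0.0ms=0b +259.74ms=4/7b
2) 259.74ms=4/7b +259.74ms=4/7b
3) 519.481ms=8/7b +259.74ms=4/7b
4) 779.221ms=12/7b +259.74ms=4/7b
5) 1038.961ms=16/7b +259.74ms=4/7b
6) 1298.701ms=20/7b +259.74ms=4/7b
7) 1558.442ms=24/7b +865.801ms=40/21b
8) 2424.242ms=16/3b +606.061ms=4/3b
9) 3030.303ms=20/3b +606.061ms=4/3b
Σ=8b of 8 (132bpm 4/4) — PASS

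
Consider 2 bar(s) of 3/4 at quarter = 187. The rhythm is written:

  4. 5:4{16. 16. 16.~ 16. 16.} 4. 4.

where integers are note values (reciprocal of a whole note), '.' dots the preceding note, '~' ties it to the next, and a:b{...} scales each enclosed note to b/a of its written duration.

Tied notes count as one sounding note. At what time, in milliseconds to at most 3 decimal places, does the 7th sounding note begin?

note 7 onset = 9/2b = 1443.85ms

1. 0.0ms @ 0 + 481.283ms (3/2)
2. 481.283ms @ 3/2 + 96.257ms (3/10)
3. 577.54ms @ 9/5 + 96.257ms (3/10)
4. 673.797ms @ 21/10 + 192.513ms (3/5)
5. 866.31ms @ 27/10 + 96.257ms (3/10)
6. 962.567ms @ 3 + 481.283ms (3/2)
7. 1443.85ms @ 9/2 + 481.283ms (3/2)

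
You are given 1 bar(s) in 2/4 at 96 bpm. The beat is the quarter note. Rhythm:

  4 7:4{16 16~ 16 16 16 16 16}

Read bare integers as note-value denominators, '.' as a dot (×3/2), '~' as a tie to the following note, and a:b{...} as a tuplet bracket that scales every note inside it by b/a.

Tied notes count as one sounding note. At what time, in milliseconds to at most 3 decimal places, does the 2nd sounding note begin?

1. 0.0ms @ 0 + 625.0ms (1)
2. 625.0ms @ 1 + 89.286ms (1/7)
3. 714.286ms @ 8/7 + 178.571ms (2/7)
4. 892.857ms @ 10/7 + 89.286ms (1/7)
5. 982.143ms @ 11/7 + 89.286ms (1/7)
6. 1071.429ms @ 12/7 + 89.286ms (1/7)
7. 1160.714ms @ 13/7 + 89.286ms (1/7)

note 2 onset = 1b = 625.0ms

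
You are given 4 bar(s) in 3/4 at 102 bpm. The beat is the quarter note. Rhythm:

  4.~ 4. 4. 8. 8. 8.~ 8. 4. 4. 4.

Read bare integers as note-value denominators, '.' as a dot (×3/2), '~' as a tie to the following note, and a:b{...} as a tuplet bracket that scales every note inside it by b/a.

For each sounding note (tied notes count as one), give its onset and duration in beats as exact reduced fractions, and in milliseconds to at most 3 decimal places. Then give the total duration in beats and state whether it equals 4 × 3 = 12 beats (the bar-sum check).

1) 0.0ms=0b +1764.706ms=3b
2) 1764.706ms=3b +882.353ms=3/2b
3) 2647.059ms=9/2b +441.176ms=3/4b
4) 3088.235ms=21/4b +441.176ms=3/4b
5) 3529.412ms=6b +882.353ms=3/2b
6) 4411.765ms=15/2b +882.353ms=3/2b
7) 5294.118ms=9b +882.353ms=3/2b
8) 6176.471ms=21/2b +882.353ms=3/2b
Σ=12b of 12 (102bpm 3/4) — PASS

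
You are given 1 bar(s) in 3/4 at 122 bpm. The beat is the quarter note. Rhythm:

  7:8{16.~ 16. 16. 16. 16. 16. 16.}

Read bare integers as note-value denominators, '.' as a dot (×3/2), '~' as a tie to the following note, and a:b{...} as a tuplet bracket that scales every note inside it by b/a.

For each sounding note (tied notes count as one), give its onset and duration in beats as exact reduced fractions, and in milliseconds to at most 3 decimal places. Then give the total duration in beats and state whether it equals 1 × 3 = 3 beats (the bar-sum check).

1) 0.0ms=0b +421.546ms=6/7b
2) 421.546ms=6/7b +210.773ms=3/7b
3) 632.319ms=9/7b +210.773ms=3/7b
4) 843.091ms=12/7b +210.773ms=3/7b
5) 1053.864ms=15/7b +210.773ms=3/7b
6) 1264.637ms=18/7b +210.773ms=3/7b
Σ=3b of 3 (122bpm 3/4) — PASS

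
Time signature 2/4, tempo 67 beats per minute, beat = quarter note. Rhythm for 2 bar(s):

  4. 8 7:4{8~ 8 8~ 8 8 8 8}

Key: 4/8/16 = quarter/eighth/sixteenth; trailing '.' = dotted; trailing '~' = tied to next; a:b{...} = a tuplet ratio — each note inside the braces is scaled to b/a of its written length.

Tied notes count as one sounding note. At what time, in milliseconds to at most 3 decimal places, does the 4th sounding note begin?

note 4 onset = 18/7b = 2302.772ms

1. 0.0ms @ 0 + 1343.284ms (3/2)
2. 1343.284ms @ 3/2 + 447.761ms (1/2)
3. 1791.045ms @ 2 + 511.727ms (4/7)
4. 2302.772ms @ 18/7 + 511.727ms (4/7)
5. 2814.499ms @ 22/7 + 255.864ms (2/7)
6. 3070.362ms @ 24/7 + 255.864ms (2/7)
7. 3326.226ms @ 26/7 + 255.864ms (2/7)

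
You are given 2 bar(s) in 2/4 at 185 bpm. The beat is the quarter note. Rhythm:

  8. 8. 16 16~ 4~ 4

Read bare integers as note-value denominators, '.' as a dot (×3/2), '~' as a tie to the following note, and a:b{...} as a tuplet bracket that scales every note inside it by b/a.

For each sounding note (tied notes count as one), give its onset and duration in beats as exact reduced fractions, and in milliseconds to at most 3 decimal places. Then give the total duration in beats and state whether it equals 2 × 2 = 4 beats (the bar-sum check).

1) 0.0ms=0b +243.243ms=3/4b
2) 243.243ms=3/4b +243.243ms=3/4b
3) 486.486ms=3/2b +81.081ms=1/4b
4) 567.568ms=7/4b +729.73ms=9/4b
Σ=4b of 4 (185bpm 2/4) — PASS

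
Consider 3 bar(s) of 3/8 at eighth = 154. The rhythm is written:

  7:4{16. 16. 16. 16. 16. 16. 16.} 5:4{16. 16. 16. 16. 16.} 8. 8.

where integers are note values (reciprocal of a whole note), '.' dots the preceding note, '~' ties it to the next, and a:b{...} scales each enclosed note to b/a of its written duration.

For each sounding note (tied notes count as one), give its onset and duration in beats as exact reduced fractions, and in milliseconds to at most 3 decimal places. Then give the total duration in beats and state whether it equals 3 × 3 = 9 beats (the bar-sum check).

1) 0.0ms=0b +166.976ms=3/7b
2) 166.976ms=3/7b +166.976ms=3/7b
3) 333.952ms=6/7b +166.976ms=3/7b
4) 500.928ms=9/7b +166.976ms=3/7b
5) 667.904ms=12/7b +166.976ms=3/7b
6) 834.879ms=15/7b +166.976ms=3/7b
7) 1001.855ms=18/7b +166.976ms=3/7b
8) 1168.831ms=3b +233.766ms=3/5b
9) 1402.597ms=18/5b +233.766ms=3/5b
10) 1636.364ms=21/5b +233.766ms=3/5b
11) 1870.13ms=24/5b +233.766ms=3/5b
12) 2103.896ms=27/5b +233.766ms=3/5b
13) 2337.662ms=6b +584.416ms=3/2b
14) 2922.078ms=15/2b +584.416ms=3/2b
Σ=9b of 9 (154bpm 3/8) — PASS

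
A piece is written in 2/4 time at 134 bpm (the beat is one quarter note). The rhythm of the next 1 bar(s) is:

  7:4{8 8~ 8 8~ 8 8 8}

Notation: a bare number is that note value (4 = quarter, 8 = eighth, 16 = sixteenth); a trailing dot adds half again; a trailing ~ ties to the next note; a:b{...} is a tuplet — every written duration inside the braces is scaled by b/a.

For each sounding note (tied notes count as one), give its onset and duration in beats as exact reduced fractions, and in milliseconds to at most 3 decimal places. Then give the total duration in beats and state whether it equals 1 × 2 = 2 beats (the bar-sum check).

1) 0.0ms=0b +127.932ms=2/7b
2) 127.932ms=2/7b +255.864ms=4/7b
3) 383.795ms=6/7b +255.864ms=4/7b
4) 639.659ms=10/7b +127.932ms=2/7b
5) 767.591ms=12/7b +127.932ms=2/7b
Σ=2b of 2 (134bpm 2/4) — PASS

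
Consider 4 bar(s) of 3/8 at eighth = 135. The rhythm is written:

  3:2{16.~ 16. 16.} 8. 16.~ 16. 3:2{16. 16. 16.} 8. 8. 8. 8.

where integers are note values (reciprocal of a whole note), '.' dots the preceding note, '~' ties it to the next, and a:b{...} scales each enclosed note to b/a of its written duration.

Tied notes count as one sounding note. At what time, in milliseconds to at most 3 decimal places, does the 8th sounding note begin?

note 8 onset = 6b = 2666.667ms

1. 0.0ms @ 0 + 444.444ms (1)
2. 444.444ms @ 1 + 222.222ms (1/2)
3. 666.667ms @ 3/2 + 666.667ms (3/2)
4. 1333.333ms @ 3 + 666.667ms (3/2)
5. 2000.0ms @ 9/2 + 222.222ms (1/2)
6. 2222.222ms @ 5 + 222.222ms (1/2)
7. 2444.444ms @ 11/2 + 222.222ms (1/2)
8. 2666.667ms @ 6 + 666.667ms (3/2)
9. 3333.333ms @ 15/2 + 666.667ms (3/2)
10. 4000.0ms @ 9 + 666.667ms (3/2)
11. 4666.667ms @ 21/2 + 666.667ms (3/2)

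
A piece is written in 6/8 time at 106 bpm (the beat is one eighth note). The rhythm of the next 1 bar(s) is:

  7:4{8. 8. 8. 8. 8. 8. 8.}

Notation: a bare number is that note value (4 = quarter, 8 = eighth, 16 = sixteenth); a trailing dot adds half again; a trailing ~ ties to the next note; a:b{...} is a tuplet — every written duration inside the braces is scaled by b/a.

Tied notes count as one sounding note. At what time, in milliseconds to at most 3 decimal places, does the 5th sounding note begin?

note 5 onset = 24/7b = 1940.701ms

1. 0.0ms @ 0 + 485.175ms (6/7)
2. 485.175ms @ 6/7 + 485.175ms (6/7)
3. 970.35ms @ 12/7 + 485.175ms (6/7)
4. 1455.526ms @ 18/7 + 485.175ms (6/7)
5. 1940.701ms @ 24/7 + 485.175ms (6/7)
6. 2425.876ms @ 30/7 + 485.175ms (6/7)
7. 2911.051ms @ 36/7 + 485.175ms (6/7)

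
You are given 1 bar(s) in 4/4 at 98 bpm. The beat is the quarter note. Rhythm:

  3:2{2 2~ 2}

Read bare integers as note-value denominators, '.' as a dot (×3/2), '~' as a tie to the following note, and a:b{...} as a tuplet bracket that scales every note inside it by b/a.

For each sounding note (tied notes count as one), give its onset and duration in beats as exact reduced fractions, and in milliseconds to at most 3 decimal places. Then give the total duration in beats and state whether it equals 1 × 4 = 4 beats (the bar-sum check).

1) 0.0ms=0b +816.327ms=4/3b
2) 816.327ms=4/3b +1632.653ms=8/3b
Σ=4b of 4 (98bpm 4/4) — PASS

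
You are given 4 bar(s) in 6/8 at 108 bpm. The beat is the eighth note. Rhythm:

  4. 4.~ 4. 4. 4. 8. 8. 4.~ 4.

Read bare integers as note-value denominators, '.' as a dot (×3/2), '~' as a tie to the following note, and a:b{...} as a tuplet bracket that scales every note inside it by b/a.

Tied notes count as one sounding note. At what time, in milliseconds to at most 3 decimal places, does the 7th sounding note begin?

1. 0.0ms @ 0 + 1666.667ms (3)
2. 1666.667ms @ 3 + 3333.333ms (6)
3. 5000.0ms @ 9 + 1666.667ms (3)
4. 6666.667ms @ 12 + 1666.667ms (3)
5. 8333.333ms @ 15 + 833.333ms (3/2)
6. 9166.667ms @ 33/2 + 833.333ms (3/2)
7. 10000.0ms @ 18 + 3333.333ms (6)

note 7 onset = 18b = 10000.0ms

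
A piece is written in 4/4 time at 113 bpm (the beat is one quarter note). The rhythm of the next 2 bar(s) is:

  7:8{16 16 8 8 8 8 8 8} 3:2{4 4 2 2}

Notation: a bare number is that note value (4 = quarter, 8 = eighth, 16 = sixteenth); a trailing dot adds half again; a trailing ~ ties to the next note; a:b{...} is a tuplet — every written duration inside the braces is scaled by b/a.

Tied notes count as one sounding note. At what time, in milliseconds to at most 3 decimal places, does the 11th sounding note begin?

1. 0.0ms @ 0 + 151.707ms (2/7)
2. 151.707ms @ 2/7 + 151.707ms (2/7)
3. 303.413ms @ 4/7 + 303.413ms (4/7)
4. 606.827ms @ 8/7 + 303.413ms (4/7)
5. 910.24ms @ 12/7 + 303.413ms (4/7)
6. 1213.654ms @ 16/7 + 303.413ms (4/7)
7. 1517.067ms @ 20/7 + 303.413ms (4/7)
8. 1820.48ms @ 24/7 + 303.413ms (4/7)
9. 2123.894ms @ 4 + 353.982ms (2/3)
10. 2477.876ms @ 14/3 + 353.982ms (2/3)
11. 2831.858ms @ 16/3 + 707.965ms (4/3)
12. 3539.823ms @ 20/3 + 707.965ms (4/3)

note 11 onset = 16/3b = 2831.858ms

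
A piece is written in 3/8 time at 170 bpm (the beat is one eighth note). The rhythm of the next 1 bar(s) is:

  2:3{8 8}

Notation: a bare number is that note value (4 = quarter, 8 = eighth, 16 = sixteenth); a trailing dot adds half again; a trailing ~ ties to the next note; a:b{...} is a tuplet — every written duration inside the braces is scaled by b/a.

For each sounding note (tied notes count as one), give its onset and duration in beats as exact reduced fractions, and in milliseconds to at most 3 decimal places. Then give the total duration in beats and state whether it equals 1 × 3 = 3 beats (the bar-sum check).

1) 0.0ms=0b +529.412ms=3/2b
2) 529.412ms=3/2b +529.412ms=3/2b
Σ=3b of 3 (170bpm 3/8) — PASS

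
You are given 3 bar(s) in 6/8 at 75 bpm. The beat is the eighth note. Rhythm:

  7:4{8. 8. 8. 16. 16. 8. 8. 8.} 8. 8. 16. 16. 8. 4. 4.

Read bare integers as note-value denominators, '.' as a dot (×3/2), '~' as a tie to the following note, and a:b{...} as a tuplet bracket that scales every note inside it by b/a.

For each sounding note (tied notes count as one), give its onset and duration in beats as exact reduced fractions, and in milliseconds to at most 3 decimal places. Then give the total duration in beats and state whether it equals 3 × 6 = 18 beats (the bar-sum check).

1) 0.0ms=0b +685.714ms=6/7b
2) 685.714ms=6/7b +685.714ms=6/7b
3) 1371.429ms=12/7b +685.714ms=6/7b
4) 2057.143ms=18/7b +342.857ms=3/7b
5) 2400.0ms=3b +342.857ms=3/7b
6) 2742.857ms=24/7b +685.714ms=6/7b
7) 3428.571ms=30/7b +685.714ms=6/7b
8) 4114.286ms=36/7b +685.714ms=6/7b
9) 4800.0ms=6b +1200.0ms=3/2b
10) 6000.0ms=15/2b +1200.0ms=3/2b
11) 7200.0ms=9b +600.0ms=3/4b
12) 7800.0ms=39/4b +600.0ms=3/4b
13) 8400.0ms=21/2b +1200.0ms=3/2b
14) 9600.0ms=12b +2400.0ms=3b
15) 12000.0ms=15b +2400.0ms=3b
Σ=18b of 18 (75bpm 6/8) — PASS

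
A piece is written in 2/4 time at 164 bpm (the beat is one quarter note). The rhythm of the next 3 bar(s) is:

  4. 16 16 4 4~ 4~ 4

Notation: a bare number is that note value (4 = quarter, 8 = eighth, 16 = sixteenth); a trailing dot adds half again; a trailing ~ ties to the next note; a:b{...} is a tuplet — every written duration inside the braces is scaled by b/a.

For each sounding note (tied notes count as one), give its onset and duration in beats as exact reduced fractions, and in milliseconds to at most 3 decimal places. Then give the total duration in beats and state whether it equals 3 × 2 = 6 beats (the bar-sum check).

1) 0.0ms=0b +548.78ms=3/2b
2) 548.78ms=3/2b +91.463ms=1/4b
3) 640.244ms=7/4b +91.463ms=1/4b
4) 731.707ms=2b +365.854ms=1b
5) 1097.561ms=3b +1097.561ms=3b
Σ=6b of 6 (164bpm 2/4) — PASS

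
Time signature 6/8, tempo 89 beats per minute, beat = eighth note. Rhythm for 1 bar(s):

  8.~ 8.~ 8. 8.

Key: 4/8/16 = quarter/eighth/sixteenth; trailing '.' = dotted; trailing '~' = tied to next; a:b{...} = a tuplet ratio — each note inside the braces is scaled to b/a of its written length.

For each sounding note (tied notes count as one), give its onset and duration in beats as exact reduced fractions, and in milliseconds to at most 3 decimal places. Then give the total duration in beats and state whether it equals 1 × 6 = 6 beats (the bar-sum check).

1) 0.0ms=0b +3033.708ms=9/2b
2) 3033.708ms=9/2b +1011.236ms=3/2b
Σ=6b of 6 (89bpm 6/8) — PASS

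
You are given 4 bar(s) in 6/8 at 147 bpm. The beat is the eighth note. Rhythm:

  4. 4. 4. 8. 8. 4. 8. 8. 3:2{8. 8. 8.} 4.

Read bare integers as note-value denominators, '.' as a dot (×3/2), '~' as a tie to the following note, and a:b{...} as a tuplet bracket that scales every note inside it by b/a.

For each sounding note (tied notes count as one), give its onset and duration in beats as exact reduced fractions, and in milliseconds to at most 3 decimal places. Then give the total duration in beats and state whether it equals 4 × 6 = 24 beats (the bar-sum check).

1) 0.0ms=0b +1224.49ms=3b
2) 1224.49ms=3b +1224.49ms=3b
3) 2448.98ms=6b +1224.49ms=3b
4) 3673.469ms=9b +612.245ms=3/2b
5) 4285.714ms=21/2b +612.245ms=3/2b
6) 4897.959ms=12b +1224.49ms=3b
7) 6122.449ms=15b +612.245ms=3/2b
8) 6734.694ms=33/2b +612.245ms=3/2b
9) 7346.939ms=18b +408.163ms=1b
10) 7755.102ms=19b +408.163ms=1b
11) 8163.265ms=20b +408.163ms=1b
12) 8571.429ms=21b +1224.49ms=3b
Σ=24b of 24 (147bpm 6/8) — PASS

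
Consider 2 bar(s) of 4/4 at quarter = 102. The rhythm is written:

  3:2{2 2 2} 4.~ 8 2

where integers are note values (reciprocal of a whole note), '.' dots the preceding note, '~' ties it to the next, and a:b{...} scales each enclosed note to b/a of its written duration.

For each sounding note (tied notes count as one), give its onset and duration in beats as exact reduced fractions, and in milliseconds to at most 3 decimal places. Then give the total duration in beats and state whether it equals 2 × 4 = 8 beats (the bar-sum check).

1) 0.0ms=0b +784.314ms=4/3b
2) 784.314ms=4/3b +784.314ms=4/3b
3) 1568.627ms=8/3b +784.314ms=4/3b
4) 2352.941ms=4b +1176.471ms=2b
5) 3529.412ms=6b +1176.471ms=2b
Σ=8b of 8 (102bpm 4/4) — PASS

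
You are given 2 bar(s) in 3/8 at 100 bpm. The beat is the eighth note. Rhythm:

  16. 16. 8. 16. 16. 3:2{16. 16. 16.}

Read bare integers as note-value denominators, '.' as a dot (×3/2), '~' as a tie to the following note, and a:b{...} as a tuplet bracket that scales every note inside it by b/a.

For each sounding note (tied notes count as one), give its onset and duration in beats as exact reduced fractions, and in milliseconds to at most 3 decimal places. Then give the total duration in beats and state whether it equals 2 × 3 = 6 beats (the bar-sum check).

1) 0.0ms=0b +450.0ms=3/4b
2) 450.0ms=3/4b +450.0ms=3/4b
3) 900.0ms=3/2b +900.0ms=3/2b
4) 1800.0ms=3b +450.0ms=3/4b
5) 2250.0ms=15/4b +450.0ms=3/4b
6) 2700.0ms=9/2b +300.0ms=1/2b
7) 3000.0ms=5b +300.0ms=1/2b
8) 3300.0ms=11/2b +300.0ms=1/2b
Σ=6b of 6 (100bpm 3/8) — PASS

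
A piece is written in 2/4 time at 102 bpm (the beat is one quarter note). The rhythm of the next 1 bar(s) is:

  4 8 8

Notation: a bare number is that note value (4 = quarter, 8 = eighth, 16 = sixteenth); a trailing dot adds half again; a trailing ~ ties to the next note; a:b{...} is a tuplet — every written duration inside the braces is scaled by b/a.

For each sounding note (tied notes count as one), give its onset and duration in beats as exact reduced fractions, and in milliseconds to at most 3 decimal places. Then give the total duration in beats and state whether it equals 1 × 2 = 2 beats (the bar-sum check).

1) 0.0ms=0b +588.235ms=1b
2) 588.235ms=1b +294.118ms=1/2b
3) 882.353ms=3/2b +294.118ms=1/2b
Σ=2b of 2 (102bpm 2/4) — PASS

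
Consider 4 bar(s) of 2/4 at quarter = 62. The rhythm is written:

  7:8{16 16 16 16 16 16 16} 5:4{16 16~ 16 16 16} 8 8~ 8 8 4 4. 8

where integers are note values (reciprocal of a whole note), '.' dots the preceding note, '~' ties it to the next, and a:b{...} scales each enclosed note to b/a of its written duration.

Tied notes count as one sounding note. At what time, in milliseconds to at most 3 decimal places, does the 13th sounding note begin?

note 13 onset = 7/2b = 3387.097ms

1. 0.0ms @ 0 + 276.498ms (2/7)
2. 276.498ms @ 2/7 + 276.498ms (2/7)
3. 552.995ms @ 4/7 + 276.498ms (2/7)
4. 829.493ms @ 6/7 + 276.498ms (2/7)
5. 1105.991ms @ 8/7 + 276.498ms (2/7)
6. 1382.488ms @ 10/7 + 276.498ms (2/7)
7. 1658.986ms @ 12/7 + 276.498ms (2/7)
8. 1935.484ms @ 2 + 193.548ms (1/5)
9. 2129.032ms @ 11/5 + 387.097ms (2/5)
10. 2516.129ms @ 13/5 + 193.548ms (1/5)
11. 2709.677ms @ 14/5 + 193.548ms (1/5)
12. 2903.226ms @ 3 + 483.871ms (1/2)
13. 3387.097ms @ 7/2 + 967.742ms (1)
14. 4354.839ms @ 9/2 + 483.871ms (1/2)
15. 4838.71ms @ 5 + 967.742ms (1)
16. 5806.452ms @ 6 + 1451.613ms (3/2)
17. 7258.065ms @ 15/2 + 483.871ms (1/2)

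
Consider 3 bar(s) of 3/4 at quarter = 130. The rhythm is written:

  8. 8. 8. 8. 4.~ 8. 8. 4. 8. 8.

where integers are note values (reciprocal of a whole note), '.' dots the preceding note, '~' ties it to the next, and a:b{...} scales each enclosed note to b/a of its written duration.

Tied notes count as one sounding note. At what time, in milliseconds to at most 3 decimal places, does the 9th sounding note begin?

note 9 onset = 33/4b = 3807.692ms

1. 0.0ms @ 0 + 346.154ms (3/4)
2. 346.154ms @ 3/4 + 346.154ms (3/4)
3. 692.308ms @ 3/2 + 346.154ms (3/4)
4. 1038.462ms @ 9/4 + 346.154ms (3/4)
5. 1384.615ms @ 3 + 1038.462ms (9/4)
6. 2423.077ms @ 21/4 + 346.154ms (3/4)
7. 2769.231ms @ 6 + 692.308ms (3/2)
8. 3461.538ms @ 15/2 + 346.154ms (3/4)
9. 3807.692ms @ 33/4 + 346.154ms (3/4)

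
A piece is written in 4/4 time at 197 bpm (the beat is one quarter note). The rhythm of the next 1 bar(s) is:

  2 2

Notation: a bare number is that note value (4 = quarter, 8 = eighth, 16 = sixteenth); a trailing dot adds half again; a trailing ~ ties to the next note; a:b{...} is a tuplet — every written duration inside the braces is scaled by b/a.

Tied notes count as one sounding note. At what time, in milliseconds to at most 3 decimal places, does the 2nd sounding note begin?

1. 0.0ms @ 0 + 609.137ms (2)
2. 609.137ms @ 2 + 609.137ms (2)

note 2 onset = 2b = 609.137ms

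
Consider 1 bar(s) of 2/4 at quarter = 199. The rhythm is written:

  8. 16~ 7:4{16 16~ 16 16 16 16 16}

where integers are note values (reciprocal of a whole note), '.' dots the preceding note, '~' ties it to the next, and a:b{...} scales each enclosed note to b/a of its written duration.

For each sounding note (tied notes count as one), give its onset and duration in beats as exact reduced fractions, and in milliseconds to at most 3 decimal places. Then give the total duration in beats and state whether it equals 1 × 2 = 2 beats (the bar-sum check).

1) 0.0ms=0b +226.131ms=3/4b
2) 226.131ms=3/4b +118.449ms=11/28b
3) 344.58ms=8/7b +86.145ms=2/7b
4) 430.725ms=10/7b +43.073ms=1/7b
5) 473.798ms=11/7b +43.073ms=1/7b
6) 516.87ms=12/7b +43.073ms=1/7b
7) 559.943ms=13/7b +43.073ms=1/7b
Σ=2b of 2 (199bpm 2/4) — PASS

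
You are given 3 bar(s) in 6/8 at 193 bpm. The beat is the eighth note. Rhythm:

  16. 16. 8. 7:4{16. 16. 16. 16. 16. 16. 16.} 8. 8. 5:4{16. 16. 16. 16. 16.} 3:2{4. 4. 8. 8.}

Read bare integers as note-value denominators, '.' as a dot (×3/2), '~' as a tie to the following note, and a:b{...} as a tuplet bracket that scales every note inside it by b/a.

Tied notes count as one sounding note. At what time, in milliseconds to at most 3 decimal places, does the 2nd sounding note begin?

note 2 onset = 3/4b = 233.161ms

1. 0.0ms @ 0 + 233.161ms (3/4)
2. 233.161ms @ 3/4 + 233.161ms (3/4)
3. 466.321ms @ 3/2 + 466.321ms (3/2)
4. 932.642ms @ 3 + 133.235ms (3/7)
5. 1065.877ms @ 24/7 + 133.235ms (3/7)
6. 1199.112ms @ 27/7 + 133.235ms (3/7)
7. 1332.346ms @ 30/7 + 133.235ms (3/7)
8. 1465.581ms @ 33/7 + 133.235ms (3/7)
9. 1598.816ms @ 36/7 + 133.235ms (3/7)
10. 1732.05ms @ 39/7 + 133.235ms (3/7)
11. 1865.285ms @ 6 + 466.321ms (3/2)
12. 2331.606ms @ 15/2 + 466.321ms (3/2)
13. 2797.927ms @ 9 + 186.528ms (3/5)
14. 2984.456ms @ 48/5 + 186.528ms (3/5)
15. 3170.984ms @ 51/5 + 186.528ms (3/5)
16. 3357.513ms @ 54/5 + 186.528ms (3/5)
17. 3544.041ms @ 57/5 + 186.528ms (3/5)
18. 3730.57ms @ 12 + 621.762ms (2)
19. 4352.332ms @ 14 + 621.762ms (2)
20. 4974.093ms @ 16 + 310.881ms (1)
21. 5284.974ms @ 17 + 310.881ms (1)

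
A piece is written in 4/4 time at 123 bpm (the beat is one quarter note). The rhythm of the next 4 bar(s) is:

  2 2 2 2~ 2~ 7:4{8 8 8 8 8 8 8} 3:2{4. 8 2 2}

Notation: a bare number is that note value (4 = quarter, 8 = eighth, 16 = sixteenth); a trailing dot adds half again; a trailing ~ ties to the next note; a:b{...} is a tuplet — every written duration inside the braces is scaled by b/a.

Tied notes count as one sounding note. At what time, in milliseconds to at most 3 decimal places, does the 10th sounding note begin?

1. 0.0ms @ 0 + 975.61ms (2)
2. 975.61ms @ 2 + 975.61ms (2)
3. 1951.22ms @ 4 + 975.61ms (2)
4. 2926.829ms @ 6 + 2090.592ms (30/7)
5. 5017.422ms @ 72/7 + 139.373ms (2/7)
6. 5156.794ms @ 74/7 + 139.373ms (2/7)
7. 5296.167ms @ 76/7 + 139.373ms (2/7)
8. 5435.54ms @ 78/7 + 139.373ms (2/7)
9. 5574.913ms @ 80/7 + 139.373ms (2/7)
10. 5714.286ms @ 82/7 + 139.373ms (2/7)
11. 5853.659ms @ 12 + 487.805ms (1)
12. 6341.463ms @ 13 + 162.602ms (1/3)
13. 6504.065ms @ 40/3 + 650.407ms (4/3)
14. 7154.472ms @ 44/3 + 650.407ms (4/3)

note 10 onset = 82/7b = 5714.286ms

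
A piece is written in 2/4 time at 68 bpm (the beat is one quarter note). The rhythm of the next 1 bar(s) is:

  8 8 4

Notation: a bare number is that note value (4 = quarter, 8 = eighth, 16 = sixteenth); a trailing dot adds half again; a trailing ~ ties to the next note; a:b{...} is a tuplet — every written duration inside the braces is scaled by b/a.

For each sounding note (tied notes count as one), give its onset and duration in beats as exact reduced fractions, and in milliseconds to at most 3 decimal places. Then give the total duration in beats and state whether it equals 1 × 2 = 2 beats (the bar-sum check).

1) 0.0ms=0b +441.176ms=1/2b
2) 441.176ms=1/2b +441.176ms=1/2b
3) 882.353ms=1b +882.353ms=1b
Σ=2b of 2 (68bpm 2/4) — PASS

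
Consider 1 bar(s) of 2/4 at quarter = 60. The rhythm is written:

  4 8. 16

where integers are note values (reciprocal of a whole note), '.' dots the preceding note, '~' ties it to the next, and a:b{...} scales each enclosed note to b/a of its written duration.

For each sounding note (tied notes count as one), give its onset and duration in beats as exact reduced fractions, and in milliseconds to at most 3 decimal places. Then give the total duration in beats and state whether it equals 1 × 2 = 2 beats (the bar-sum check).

1) 0.0ms=0b +1000.0ms=1b
2) 1000.0ms=1b +750.0ms=3/4b
3) 1750.0ms=7/4b +250.0ms=1/4b
Σ=2b of 2 (60bpm 2/4) — PASS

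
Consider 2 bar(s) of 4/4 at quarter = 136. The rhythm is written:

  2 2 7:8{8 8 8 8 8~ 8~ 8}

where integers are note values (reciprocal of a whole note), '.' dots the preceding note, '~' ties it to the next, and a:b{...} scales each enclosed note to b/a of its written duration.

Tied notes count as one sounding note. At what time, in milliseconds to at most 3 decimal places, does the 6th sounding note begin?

1. 0.0ms @ 0 + 882.353ms (2)
2. 882.353ms @ 2 + 882.353ms (2)
3. 1764.706ms @ 4 + 252.101ms (4/7)
4. 2016.807ms @ 32/7 + 252.101ms (4/7)
5. 2268.908ms @ 36/7 + 252.101ms (4/7)
6. 2521.008ms @ 40/7 + 252.101ms (4/7)
7. 2773.109ms @ 44/7 + 756.303ms (12/7)

note 6 onset = 40/7b = 2521.008ms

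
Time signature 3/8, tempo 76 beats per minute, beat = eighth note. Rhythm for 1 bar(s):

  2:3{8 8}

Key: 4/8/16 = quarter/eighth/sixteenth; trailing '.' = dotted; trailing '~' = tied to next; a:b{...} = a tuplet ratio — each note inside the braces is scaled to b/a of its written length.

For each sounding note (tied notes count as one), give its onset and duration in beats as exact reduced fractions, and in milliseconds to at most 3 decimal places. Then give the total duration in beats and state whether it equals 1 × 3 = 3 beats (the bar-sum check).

1) 0.0ms=0b +1184.211ms=3/2b
2) 1184.211ms=3/2b +1184.211ms=3/2b
Σ=3b of 3 (76bpm 3/8) — PASS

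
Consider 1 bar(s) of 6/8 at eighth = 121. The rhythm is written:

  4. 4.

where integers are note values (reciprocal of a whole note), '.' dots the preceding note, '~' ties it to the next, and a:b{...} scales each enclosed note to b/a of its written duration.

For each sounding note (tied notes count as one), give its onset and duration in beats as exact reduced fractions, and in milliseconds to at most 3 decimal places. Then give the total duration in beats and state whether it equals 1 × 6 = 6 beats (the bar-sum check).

1) 0.0ms=0b +1487.603ms=3b
2) 1487.603ms=3b +1487.603ms=3b
Σ=6b of 6 (121bpm 6/8) — PASS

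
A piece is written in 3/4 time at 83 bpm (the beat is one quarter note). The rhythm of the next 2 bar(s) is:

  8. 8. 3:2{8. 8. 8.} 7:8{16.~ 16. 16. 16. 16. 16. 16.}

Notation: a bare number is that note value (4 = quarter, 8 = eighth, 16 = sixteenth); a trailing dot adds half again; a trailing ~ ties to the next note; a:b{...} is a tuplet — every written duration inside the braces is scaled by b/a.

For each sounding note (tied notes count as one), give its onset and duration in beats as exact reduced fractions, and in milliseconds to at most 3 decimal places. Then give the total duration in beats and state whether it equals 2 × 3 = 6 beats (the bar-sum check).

1) 0.0ms=0b +542.169ms=3/4b
2) 542.169ms=3/4b +542.169ms=3/4b
3) 1084.337ms=3/2b +361.446ms=1/2b
4) 1445.783ms=2b +361.446ms=1/2b
5) 1807.229ms=5/2b +361.446ms=1/2b
6) 2168.675ms=3b +619.621ms=6/7b
7) 2788.296ms=27/7b +309.811ms=3/7b
8) 3098.107ms=30/7b +309.811ms=3/7b
9) 3407.917ms=33/7b +309.811ms=3/7b
10) 3717.728ms=36/7b +309.811ms=3/7b
11) 4027.539ms=39/7b +309.811ms=3/7b
Σ=6b of 6 (83bpm 3/4) — PASS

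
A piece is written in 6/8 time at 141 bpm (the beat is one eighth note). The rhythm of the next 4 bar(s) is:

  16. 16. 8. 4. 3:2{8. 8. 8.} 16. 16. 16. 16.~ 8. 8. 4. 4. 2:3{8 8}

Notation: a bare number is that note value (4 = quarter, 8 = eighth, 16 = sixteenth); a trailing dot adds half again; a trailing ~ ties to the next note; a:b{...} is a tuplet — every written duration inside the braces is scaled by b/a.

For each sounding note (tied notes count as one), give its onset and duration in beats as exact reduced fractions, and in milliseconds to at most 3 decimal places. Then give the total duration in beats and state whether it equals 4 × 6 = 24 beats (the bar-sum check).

1) 0.0ms=0b +319.149ms=3/4b
2) 319.149ms=3/4b +319.149ms=3/4b
3) 638.298ms=3/2b +638.298ms=3/2b
4) 1276.596ms=3b +1276.596ms=3b
5) 2553.191ms=6b +425.532ms=1b
6) 2978.723ms=7b +425.532ms=1b
7) 3404.255ms=8b +425.532ms=1b
8) 3829.787ms=9b +319.149ms=3/4b
9) 4148.936ms=39/4b +319.149ms=3/4b
10) 4468.085ms=21/2b +319.149ms=3/4b
11) 4787.234ms=45/4b +957.447ms=9/4b
12) 5744.681ms=27/2b +638.298ms=3/2b
13) 6382.979ms=15b +1276.596ms=3b
14) 7659.574ms=18b +1276.596ms=3b
15) 8936.17ms=21b +638.298ms=3/2b
16) 9574.468ms=45/2b +638.298ms=3/2b
Σ=24b of 24 (141bpm 6/8) — PASS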